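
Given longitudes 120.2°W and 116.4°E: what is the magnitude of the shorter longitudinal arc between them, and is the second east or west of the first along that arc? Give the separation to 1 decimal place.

123.4° west

Raw difference: 116.4 − -120.2 = 236.6°.
Normalise into (−180°, 180°]: 236.6° − 360° = -123.4°.
Negative ⇒ the second point lies to the west; separation 123.4°.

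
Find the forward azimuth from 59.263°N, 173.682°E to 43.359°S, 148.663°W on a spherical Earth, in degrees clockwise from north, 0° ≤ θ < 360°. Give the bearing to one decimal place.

152.3°

Δλ = -148.663 − 173.682 = -322.345°; wrapped into (−180°, 180°]: 37.655°.
θ = atan2( sin Δλ · cos φ₂ , cos φ₁ · sin φ₂ − sin φ₁ · cos φ₂ · cos Δλ )
  = atan2(0.44417, -0.84566) = 152.290° → normalised to [0°, 360°): 152.290°.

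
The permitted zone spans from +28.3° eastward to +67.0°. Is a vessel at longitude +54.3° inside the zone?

Band width going east from +28.3° to +67.0°: ((67.0 − 28.3) mod 360) = 38.7°.
Offset of +54.3° east of the west edge: ((54.3 − 28.3) mod 360) = 26.0°.
26.0° ≤ 38.7° ⇒ inside.

Yes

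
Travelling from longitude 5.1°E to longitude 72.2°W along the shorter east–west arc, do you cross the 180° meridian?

No

Signed shortest Δλ = ((-72.2 − 5.1 + 180) mod 360) − 180 = -77.3°.
Going west by 77.3° from +5.1° reaches -72.2° without touching 180°.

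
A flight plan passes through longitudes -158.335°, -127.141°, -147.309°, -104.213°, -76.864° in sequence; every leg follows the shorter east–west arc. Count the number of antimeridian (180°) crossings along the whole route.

0

Leg 1: -158.335° → -127.141°, shortest Δλ = 31.194° (east) — does not cross 180°.
Leg 2: -127.141° → -147.309°, shortest Δλ = -20.168° (west) — does not cross 180°.
Leg 3: -147.309° → -104.213°, shortest Δλ = 43.096° (east) — does not cross 180°.
Leg 4: -104.213° → -76.864°, shortest Δλ = 27.349° (east) — does not cross 180°.
Total crossings: 0.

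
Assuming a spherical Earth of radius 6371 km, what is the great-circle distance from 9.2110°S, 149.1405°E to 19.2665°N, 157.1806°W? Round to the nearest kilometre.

6678 km

Δλ = -157.1806 − 149.1405 = -306.3211°; wrapped into (−180°, 180°]: 53.6789°.
Δφ = 19.2665 − -9.2110 = 28.4775°.
a = sin²(Δφ/2) + cos φ₁ · cos φ₂ · sin²(Δλ/2) = 0.250445.
c = 2·atan2(√a, √(1−a)) = 1.04822 rad → d = 6371·c ≈ 6678.24 km.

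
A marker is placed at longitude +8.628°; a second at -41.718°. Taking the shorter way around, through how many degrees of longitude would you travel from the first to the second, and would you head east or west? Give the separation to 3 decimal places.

50.346° west

Raw difference: -41.718 − 8.628 = -50.346°.
Normalise into (−180°, 180°]: -50.346° stays -50.346°.
Negative ⇒ the second point lies to the west; separation 50.346°.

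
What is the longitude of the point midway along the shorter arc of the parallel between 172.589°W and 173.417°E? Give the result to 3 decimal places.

Signed shortest Δλ from -172.589° to +173.417° is -13.994°.
Midpoint longitude = -172.589° + (-13.994°)/2 = -172.589° − 6.997° = -179.586°.
(The naïve average (-172.589 + +173.417)/2 = 0.414° is on the wrong side of the globe.)

179.586°W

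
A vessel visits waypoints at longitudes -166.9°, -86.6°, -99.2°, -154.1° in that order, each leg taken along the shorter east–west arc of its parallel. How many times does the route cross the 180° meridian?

0

Leg 1: -166.9° → -86.6°, shortest Δλ = 80.3° (east) — does not cross 180°.
Leg 2: -86.6° → -99.2°, shortest Δλ = -12.6° (west) — does not cross 180°.
Leg 3: -99.2° → -154.1°, shortest Δλ = -54.9° (west) — does not cross 180°.
Total crossings: 0.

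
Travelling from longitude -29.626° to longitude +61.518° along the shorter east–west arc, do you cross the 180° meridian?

Signed shortest Δλ = ((61.518 − -29.626 + 180) mod 360) − 180 = 91.144°.
Going east by 91.144° from -29.626° reaches +61.518° without touching 180°.

No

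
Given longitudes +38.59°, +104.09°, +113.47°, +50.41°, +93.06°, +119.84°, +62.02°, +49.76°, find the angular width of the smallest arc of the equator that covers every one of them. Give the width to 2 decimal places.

Sort the longitudes: +38.59°, +49.76°, +50.41°, +62.02°, +93.06°, +104.09°, +113.47°, +119.84°.
Eastward gaps between consecutive values (wrapping around): 11.17°, 0.65°, 11.61°, 31.04°, 11.03°, 9.38°, 6.37°, 278.75°.
Largest gap = 278.75° ⇒ minimal covering band is its complement: 360° − 278.75° = 81.25°.
Band runs from +38.59° eastward to +119.84°.

81.25°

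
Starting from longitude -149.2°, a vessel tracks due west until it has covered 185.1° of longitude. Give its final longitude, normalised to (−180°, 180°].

+25.7°

Start at -149.2°; shift −185.1° → -334.3°.
-334.3° lies outside (−180°, 180°]; add 360° → +25.7°.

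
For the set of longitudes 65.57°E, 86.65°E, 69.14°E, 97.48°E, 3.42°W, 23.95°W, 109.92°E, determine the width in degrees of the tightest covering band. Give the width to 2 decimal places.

Sort the longitudes: -23.95°, -3.42°, +65.57°, +69.14°, +86.65°, +97.48°, +109.92°.
Eastward gaps between consecutive values (wrapping around): 20.53°, 68.99°, 3.57°, 17.51°, 10.83°, 12.44°, 226.13°.
Largest gap = 226.13° ⇒ minimal covering band is its complement: 360° − 226.13° = 133.87°.
Band runs from -23.95° eastward to +109.92°.

133.87°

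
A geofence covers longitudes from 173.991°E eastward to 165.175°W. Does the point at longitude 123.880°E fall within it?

Band width going east from +173.991° to -165.175°: ((-165.175 − 173.991) mod 360) = 20.834°.
Offset of +123.880° east of the west edge: ((123.880 − 173.991) mod 360) = 309.889°.
309.889° > 20.834° ⇒ outside.

No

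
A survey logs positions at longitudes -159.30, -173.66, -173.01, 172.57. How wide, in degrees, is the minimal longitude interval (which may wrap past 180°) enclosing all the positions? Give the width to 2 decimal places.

28.13°

Sort the longitudes: -173.66°, -173.01°, -159.30°, +172.57°.
Eastward gaps between consecutive values (wrapping around): 0.65°, 13.71°, 331.87°, 13.77°.
Largest gap = 331.87° ⇒ minimal covering band is its complement: 360° − 331.87° = 28.13°.
Band runs from +172.57° eastward to -159.30°, crossing the antimeridian.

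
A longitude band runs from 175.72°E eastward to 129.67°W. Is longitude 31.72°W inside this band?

No

Band width going east from +175.72° to -129.67°: ((-129.67 − 175.72) mod 360) = 54.61°.
Offset of -31.72° east of the west edge: ((-31.72 − 175.72) mod 360) = 152.56°.
152.56° > 54.61° ⇒ outside.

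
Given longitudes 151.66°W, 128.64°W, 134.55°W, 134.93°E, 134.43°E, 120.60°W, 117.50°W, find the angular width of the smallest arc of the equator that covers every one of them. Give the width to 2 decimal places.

Sort the longitudes: -151.66°, -134.55°, -128.64°, -120.60°, -117.50°, +134.43°, +134.93°.
Eastward gaps between consecutive values (wrapping around): 17.11°, 5.91°, 8.04°, 3.10°, 251.93°, 0.50°, 73.41°.
Largest gap = 251.93° ⇒ minimal covering band is its complement: 360° − 251.93° = 108.07°.
Band runs from +134.43° eastward to -117.50°, crossing the antimeridian.

108.07°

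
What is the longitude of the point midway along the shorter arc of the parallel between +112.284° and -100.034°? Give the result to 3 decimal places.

Signed shortest Δλ from +112.284° to -100.034° is +147.682°.
Midpoint longitude = +112.284° + (+147.682°)/2 = +112.284° + 73.841° = +186.125°.
Normalise into (−180°, 180°]: -173.875°.
(The naïve average (+112.284 + -100.034)/2 = 6.125° is on the wrong side of the globe.)

-173.875°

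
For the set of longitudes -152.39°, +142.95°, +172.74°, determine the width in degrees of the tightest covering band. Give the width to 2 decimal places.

Sort the longitudes: -152.39°, +142.95°, +172.74°.
Eastward gaps between consecutive values (wrapping around): 295.34°, 29.79°, 34.87°.
Largest gap = 295.34° ⇒ minimal covering band is its complement: 360° − 295.34° = 64.66°.
Band runs from +142.95° eastward to -152.39°, crossing the antimeridian.

64.66°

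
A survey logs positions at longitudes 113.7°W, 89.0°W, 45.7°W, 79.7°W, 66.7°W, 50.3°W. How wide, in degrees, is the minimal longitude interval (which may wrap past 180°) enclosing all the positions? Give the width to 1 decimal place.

68.0°

Sort the longitudes: -113.7°, -89.0°, -79.7°, -66.7°, -50.3°, -45.7°.
Eastward gaps between consecutive values (wrapping around): 24.7°, 9.3°, 13.0°, 16.4°, 4.6°, 292.0°.
Largest gap = 292.0° ⇒ minimal covering band is its complement: 360° − 292.0° = 68.0°.
Band runs from -113.7° eastward to -45.7°.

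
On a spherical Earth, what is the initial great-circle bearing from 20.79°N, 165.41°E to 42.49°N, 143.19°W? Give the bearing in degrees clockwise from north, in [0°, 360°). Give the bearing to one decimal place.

50.9°

Δλ = -143.19 − 165.41 = -308.60°; wrapped into (−180°, 180°]: 51.40°.
θ = atan2( sin Δλ · cos φ₂ , cos φ₁ · sin φ₂ − sin φ₁ · cos φ₂ · cos Δλ )
  = atan2(0.57629, 0.46819) = 50.909° → normalised to [0°, 360°): 50.909°.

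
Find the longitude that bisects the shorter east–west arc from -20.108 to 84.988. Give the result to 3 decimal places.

+32.440°

Signed shortest Δλ from -20.108° to +84.988° is +105.096°.
Midpoint longitude = -20.108° + (+105.096°)/2 = -20.108° + 52.548° = +32.440°.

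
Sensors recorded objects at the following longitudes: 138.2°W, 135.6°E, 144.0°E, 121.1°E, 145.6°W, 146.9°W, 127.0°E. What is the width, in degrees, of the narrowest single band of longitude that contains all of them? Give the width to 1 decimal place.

100.7°

Sort the longitudes: -146.9°, -145.6°, -138.2°, +121.1°, +127.0°, +135.6°, +144.0°.
Eastward gaps between consecutive values (wrapping around): 1.3°, 7.4°, 259.3°, 5.9°, 8.6°, 8.4°, 69.1°.
Largest gap = 259.3° ⇒ minimal covering band is its complement: 360° − 259.3° = 100.7°.
Band runs from +121.1° eastward to -138.2°, crossing the antimeridian.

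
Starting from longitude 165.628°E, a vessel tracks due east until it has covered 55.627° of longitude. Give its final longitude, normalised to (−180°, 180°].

138.745°W

Start at +165.628°; shift +55.627° → +221.255°.
+221.255° lies outside (−180°, 180°]; subtract 360° → -138.745°.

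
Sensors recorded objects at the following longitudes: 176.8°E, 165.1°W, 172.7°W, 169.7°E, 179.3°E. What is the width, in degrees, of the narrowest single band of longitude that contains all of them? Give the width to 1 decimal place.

Sort the longitudes: -172.7°, -165.1°, +169.7°, +176.8°, +179.3°.
Eastward gaps between consecutive values (wrapping around): 7.6°, 334.8°, 7.1°, 2.5°, 8.0°.
Largest gap = 334.8° ⇒ minimal covering band is its complement: 360° − 334.8° = 25.2°.
Band runs from +169.7° eastward to -165.1°, crossing the antimeridian.

25.2°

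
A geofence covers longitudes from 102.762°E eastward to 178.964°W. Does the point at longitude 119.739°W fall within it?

Band width going east from +102.762° to -178.964°: ((-178.964 − 102.762) mod 360) = 78.274°.
Offset of -119.739° east of the west edge: ((-119.739 − 102.762) mod 360) = 137.499°.
137.499° > 78.274° ⇒ outside.

No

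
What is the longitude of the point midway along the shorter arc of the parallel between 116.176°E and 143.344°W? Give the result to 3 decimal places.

Signed shortest Δλ from +116.176° to -143.344° is +100.480°.
Midpoint longitude = +116.176° + (+100.480°)/2 = +116.176° + 50.240° = +166.416°.
(The naïve average (+116.176 + -143.344)/2 = -13.584° is on the wrong side of the globe.)

166.416°E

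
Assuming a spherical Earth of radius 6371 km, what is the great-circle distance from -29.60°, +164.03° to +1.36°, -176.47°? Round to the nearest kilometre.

Δλ = -176.47 − 164.03 = -340.50°; wrapped into (−180°, 180°]: 19.50°.
Δφ = 1.36 − -29.60 = 30.96°.
a = sin²(Δφ/2) + cos φ₁ · cos φ₂ · sin²(Δλ/2) = 0.096166.
c = 2·atan2(√a, √(1−a)) = 0.63061 rad → d = 6371·c ≈ 4017.62 km.

4018 km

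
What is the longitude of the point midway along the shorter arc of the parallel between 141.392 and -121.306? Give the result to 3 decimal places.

Signed shortest Δλ from +141.392° to -121.306° is +97.302°.
Midpoint longitude = +141.392° + (+97.302°)/2 = +141.392° + 48.651° = +190.043°.
Normalise into (−180°, 180°]: -169.957°.
(The naïve average (+141.392 + -121.306)/2 = 10.043° is on the wrong side of the globe.)

-169.957°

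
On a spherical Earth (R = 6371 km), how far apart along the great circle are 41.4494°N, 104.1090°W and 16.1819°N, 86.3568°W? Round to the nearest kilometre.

Δλ = -86.3568 − -104.1090 = 17.7522°.
Δφ = 16.1819 − 41.4494 = -25.2675°.
a = sin²(Δφ/2) + cos φ₁ · cos φ₂ · sin²(Δλ/2) = 0.064976.
c = 2·atan2(√a, √(1−a)) = 0.51550 rad → d = 6371·c ≈ 3284.22 km.

3284 km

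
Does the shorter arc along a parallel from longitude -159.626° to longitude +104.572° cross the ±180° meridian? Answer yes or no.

Yes

Naïve |104.572 − -159.626| = 264.198° > 180°, so the shorter arc goes the other way round — across 180°.
Signed shortest Δλ = ((104.572 − -159.626 + 180) mod 360) − 180 = -95.802°.
Going west by 95.802° from -159.626° passes through 180° before reaching +104.572°.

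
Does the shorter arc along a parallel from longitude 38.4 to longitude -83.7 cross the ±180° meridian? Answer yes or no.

No

Signed shortest Δλ = ((-83.7 − 38.4 + 180) mod 360) − 180 = -122.1°.
Going west by 122.1° from +38.4° reaches -83.7° without touching 180°.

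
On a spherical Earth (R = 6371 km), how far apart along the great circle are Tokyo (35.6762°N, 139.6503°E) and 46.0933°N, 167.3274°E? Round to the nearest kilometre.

Δλ = 167.3274 − 139.6503 = 27.6771°.
Δφ = 46.0933 − 35.6762 = 10.4171°.
a = sin²(Δφ/2) + cos φ₁ · cos φ₂ · sin²(Δλ/2) = 0.040470.
c = 2·atan2(√a, √(1−a)) = 0.40511 rad → d = 6371·c ≈ 2580.94 km.

2581 km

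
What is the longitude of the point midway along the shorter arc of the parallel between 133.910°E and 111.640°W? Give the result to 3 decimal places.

Signed shortest Δλ from +133.910° to -111.640° is +114.450°.
Midpoint longitude = +133.910° + (+114.450°)/2 = +133.910° + 57.225° = +191.135°.
Normalise into (−180°, 180°]: -168.865°.
(The naïve average (+133.910 + -111.640)/2 = 11.135° is on the wrong side of the globe.)

168.865°W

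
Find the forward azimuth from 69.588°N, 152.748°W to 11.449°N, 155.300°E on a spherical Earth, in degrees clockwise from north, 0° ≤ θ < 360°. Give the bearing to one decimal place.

237.2°

Δλ = 155.300 − -152.748 = 308.048°; wrapped into (−180°, 180°]: -51.952°.
θ = atan2( sin Δλ · cos φ₂ , cos φ₁ · sin φ₂ − sin φ₁ · cos φ₂ · cos Δλ )
  = atan2(-0.77182, -0.49690) = -122.773° → normalised to [0°, 360°): 237.227°.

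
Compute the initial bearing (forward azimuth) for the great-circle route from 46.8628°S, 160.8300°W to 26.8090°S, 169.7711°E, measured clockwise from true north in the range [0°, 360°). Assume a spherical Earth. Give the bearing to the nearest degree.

Δλ = 169.7711 − -160.8300 = 330.6011°; wrapped into (−180°, 180°]: -29.3989°.
θ = atan2( sin Δλ · cos φ₂ , cos φ₁ · sin φ₂ − sin φ₁ · cos φ₂ · cos Δλ )
  = atan2(-0.43812, 0.25903) = -59.407° → normalised to [0°, 360°): 300.593°.

301°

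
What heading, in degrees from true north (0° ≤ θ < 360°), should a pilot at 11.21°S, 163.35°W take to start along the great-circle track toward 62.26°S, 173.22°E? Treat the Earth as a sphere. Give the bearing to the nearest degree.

Δλ = 173.22 − -163.35 = 336.57°; wrapped into (−180°, 180°]: -23.43°.
θ = atan2( sin Δλ · cos φ₂ , cos φ₁ · sin φ₂ − sin φ₁ · cos φ₂ · cos Δλ )
  = atan2(-0.18508, -0.78516) = -166.736° → normalised to [0°, 360°): 193.264°.

193°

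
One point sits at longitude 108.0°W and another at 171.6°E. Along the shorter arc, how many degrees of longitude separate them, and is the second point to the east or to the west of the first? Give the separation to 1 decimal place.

Raw difference: 171.6 − -108.0 = 279.6°.
Normalise into (−180°, 180°]: 279.6° − 360° = -80.4°.
Negative ⇒ the second point lies to the west; separation 80.4°.

80.4° west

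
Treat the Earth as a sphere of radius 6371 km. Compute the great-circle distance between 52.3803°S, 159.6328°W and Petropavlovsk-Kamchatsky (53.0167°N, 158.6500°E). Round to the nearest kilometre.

Δλ = 158.6500 − -159.6328 = 318.2828°; wrapped into (−180°, 180°]: -41.7172°.
Δφ = 53.0167 − -52.3803 = 105.3970°.
a = sin²(Δφ/2) + cos φ₁ · cos φ₂ · sin²(Δλ/2) = 0.679309.
c = 2·atan2(√a, √(1−a)) = 1.93758 rad → d = 6371·c ≈ 12344.34 km.

12344 km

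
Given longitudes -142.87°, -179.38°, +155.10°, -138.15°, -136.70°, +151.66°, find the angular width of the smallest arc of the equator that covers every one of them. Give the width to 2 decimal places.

71.64°

Sort the longitudes: -179.38°, -142.87°, -138.15°, -136.70°, +151.66°, +155.10°.
Eastward gaps between consecutive values (wrapping around): 36.51°, 4.72°, 1.45°, 288.36°, 3.44°, 25.52°.
Largest gap = 288.36° ⇒ minimal covering band is its complement: 360° − 288.36° = 71.64°.
Band runs from +151.66° eastward to -136.70°, crossing the antimeridian.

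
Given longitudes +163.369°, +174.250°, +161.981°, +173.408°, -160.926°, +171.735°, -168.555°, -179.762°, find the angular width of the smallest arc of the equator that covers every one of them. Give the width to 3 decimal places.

37.093°

Sort the longitudes: -179.762°, -168.555°, -160.926°, +161.981°, +163.369°, +171.735°, +173.408°, +174.250°.
Eastward gaps between consecutive values (wrapping around): 11.207°, 7.629°, 322.907°, 1.388°, 8.366°, 1.673°, 0.842°, 5.988°.
Largest gap = 322.907° ⇒ minimal covering band is its complement: 360° − 322.907° = 37.093°.
Band runs from +161.981° eastward to -160.926°, crossing the antimeridian.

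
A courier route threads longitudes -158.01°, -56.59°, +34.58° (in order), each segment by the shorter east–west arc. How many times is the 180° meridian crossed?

Leg 1: -158.01° → -56.59°, shortest Δλ = 101.42° (east) — does not cross 180°.
Leg 2: -56.59° → +34.58°, shortest Δλ = 91.17° (east) — does not cross 180°.
Total crossings: 0.

0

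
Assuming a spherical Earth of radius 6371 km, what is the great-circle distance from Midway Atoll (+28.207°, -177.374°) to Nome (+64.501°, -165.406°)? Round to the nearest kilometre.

Δλ = -165.406 − -177.374 = 11.968°.
Δφ = 64.501 − 28.207 = 36.294°.
a = sin²(Δφ/2) + cos φ₁ · cos φ₂ · sin²(Δλ/2) = 0.101128.
c = 2·atan2(√a, √(1−a)) = 0.64725 rad → d = 6371·c ≈ 4123.64 km.

4124 km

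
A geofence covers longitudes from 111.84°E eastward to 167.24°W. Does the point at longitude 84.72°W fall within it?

No

Band width going east from +111.84° to -167.24°: ((-167.24 − 111.84) mod 360) = 80.92°.
Offset of -84.72° east of the west edge: ((-84.72 − 111.84) mod 360) = 163.44°.
163.44° > 80.92° ⇒ outside.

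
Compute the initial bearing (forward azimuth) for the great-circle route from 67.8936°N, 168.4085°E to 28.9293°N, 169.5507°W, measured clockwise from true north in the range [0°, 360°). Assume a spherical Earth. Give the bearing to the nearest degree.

Δλ = -169.5507 − 168.4085 = -337.9592°; wrapped into (−180°, 180°]: 22.0408°.
θ = atan2( sin Δλ · cos φ₂ , cos φ₁ · sin φ₂ − sin φ₁ · cos φ₂ · cos Δλ )
  = atan2(0.32844, -0.56957) = 150.030° → normalised to [0°, 360°): 150.030°.

150°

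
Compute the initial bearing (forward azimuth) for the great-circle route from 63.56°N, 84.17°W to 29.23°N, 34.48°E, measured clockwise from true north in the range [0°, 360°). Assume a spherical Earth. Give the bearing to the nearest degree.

Δλ = 34.48 − -84.17 = 118.65°.
θ = atan2( sin Δλ · cos φ₂ , cos φ₁ · sin φ₂ − sin φ₁ · cos φ₂ · cos Δλ )
  = atan2(0.76582, 0.59207) = 52.292° → normalised to [0°, 360°): 52.292°.

52°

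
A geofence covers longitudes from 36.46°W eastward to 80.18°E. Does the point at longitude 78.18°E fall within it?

Band width going east from -36.46° to +80.18°: ((80.18 − -36.46) mod 360) = 116.64°.
Offset of +78.18° east of the west edge: ((78.18 − -36.46) mod 360) = 114.64°.
114.64° ≤ 116.64° ⇒ inside.

Yes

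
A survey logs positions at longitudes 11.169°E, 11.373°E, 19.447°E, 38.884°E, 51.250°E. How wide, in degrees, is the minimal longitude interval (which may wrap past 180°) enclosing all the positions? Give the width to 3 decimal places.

40.081°

Sort the longitudes: +11.169°, +11.373°, +19.447°, +38.884°, +51.250°.
Eastward gaps between consecutive values (wrapping around): 0.204°, 8.074°, 19.437°, 12.366°, 319.919°.
Largest gap = 319.919° ⇒ minimal covering band is its complement: 360° − 319.919° = 40.081°.
Band runs from +11.169° eastward to +51.250°.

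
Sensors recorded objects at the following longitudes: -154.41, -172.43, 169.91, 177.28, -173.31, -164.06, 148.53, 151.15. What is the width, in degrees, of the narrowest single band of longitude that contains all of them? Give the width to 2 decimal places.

Sort the longitudes: -173.31°, -172.43°, -164.06°, -154.41°, +148.53°, +151.15°, +169.91°, +177.28°.
Eastward gaps between consecutive values (wrapping around): 0.88°, 8.37°, 9.65°, 302.94°, 2.62°, 18.76°, 7.37°, 9.41°.
Largest gap = 302.94° ⇒ minimal covering band is its complement: 360° − 302.94° = 57.06°.
Band runs from +148.53° eastward to -154.41°, crossing the antimeridian.

57.06°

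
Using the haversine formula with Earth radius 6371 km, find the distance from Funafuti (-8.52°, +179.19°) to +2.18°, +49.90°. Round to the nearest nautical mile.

7755 nmi

Δλ = 49.90 − 179.19 = -129.29°.
Δφ = 2.18 − -8.52 = 10.70°.
a = sin²(Δφ/2) + cos φ₁ · cos φ₂ · sin²(Δλ/2) = 0.815720.
c = 2·atan2(√a, √(1−a)) = 2.25420 rad → d = 6371·c ≈ 14361.54 km ≈ 7754.61 nmi.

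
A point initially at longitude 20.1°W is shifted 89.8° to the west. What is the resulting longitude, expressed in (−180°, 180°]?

Start at -20.1°; shift −89.8° → -109.9°.
-109.9° already lies in (−180°, 180°].

109.9°W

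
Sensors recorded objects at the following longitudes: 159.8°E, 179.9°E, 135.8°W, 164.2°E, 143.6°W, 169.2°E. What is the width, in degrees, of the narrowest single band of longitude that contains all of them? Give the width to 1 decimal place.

64.4°

Sort the longitudes: -143.6°, -135.8°, +159.8°, +164.2°, +169.2°, +179.9°.
Eastward gaps between consecutive values (wrapping around): 7.8°, 295.6°, 4.4°, 5.0°, 10.7°, 36.5°.
Largest gap = 295.6° ⇒ minimal covering band is its complement: 360° − 295.6° = 64.4°.
Band runs from +159.8° eastward to -135.8°, crossing the antimeridian.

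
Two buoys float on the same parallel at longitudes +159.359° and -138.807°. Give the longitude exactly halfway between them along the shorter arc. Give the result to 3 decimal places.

Signed shortest Δλ from +159.359° to -138.807° is +61.834°.
Midpoint longitude = +159.359° + (+61.834°)/2 = +159.359° + 30.917° = +190.276°.
Normalise into (−180°, 180°]: -169.724°.
(The naïve average (+159.359 + -138.807)/2 = 10.276° is on the wrong side of the globe.)

-169.724°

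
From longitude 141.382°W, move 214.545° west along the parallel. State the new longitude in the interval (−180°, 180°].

Start at -141.382°; shift −214.545° → -355.927°.
-355.927° lies outside (−180°, 180°]; add 360° → +4.073°.

4.073°E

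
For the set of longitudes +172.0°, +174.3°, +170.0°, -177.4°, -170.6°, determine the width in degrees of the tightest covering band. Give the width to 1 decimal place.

Sort the longitudes: -177.4°, -170.6°, +170.0°, +172.0°, +174.3°.
Eastward gaps between consecutive values (wrapping around): 6.8°, 340.6°, 2.0°, 2.3°, 8.3°.
Largest gap = 340.6° ⇒ minimal covering band is its complement: 360° − 340.6° = 19.4°.
Band runs from +170.0° eastward to -170.6°, crossing the antimeridian.

19.4°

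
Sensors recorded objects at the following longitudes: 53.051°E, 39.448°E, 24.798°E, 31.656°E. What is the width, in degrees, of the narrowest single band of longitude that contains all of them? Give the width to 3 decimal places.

Sort the longitudes: +24.798°, +31.656°, +39.448°, +53.051°.
Eastward gaps between consecutive values (wrapping around): 6.858°, 7.792°, 13.603°, 331.747°.
Largest gap = 331.747° ⇒ minimal covering band is its complement: 360° − 331.747° = 28.253°.
Band runs from +24.798° eastward to +53.051°.

28.253°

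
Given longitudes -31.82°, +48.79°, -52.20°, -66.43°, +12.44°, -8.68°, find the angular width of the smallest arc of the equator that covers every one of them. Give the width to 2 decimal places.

Sort the longitudes: -66.43°, -52.20°, -31.82°, -8.68°, +12.44°, +48.79°.
Eastward gaps between consecutive values (wrapping around): 14.23°, 20.38°, 23.14°, 21.12°, 36.35°, 244.78°.
Largest gap = 244.78° ⇒ minimal covering band is its complement: 360° − 244.78° = 115.22°.
Band runs from -66.43° eastward to +48.79°.

115.22°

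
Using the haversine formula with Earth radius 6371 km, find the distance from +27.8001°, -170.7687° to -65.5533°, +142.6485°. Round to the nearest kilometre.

11115 km

Δλ = 142.6485 − -170.7687 = 313.4172°; wrapped into (−180°, 180°]: -46.5828°.
Δφ = -65.5533 − 27.8001 = -93.3534°.
a = sin²(Δφ/2) + cos φ₁ · cos φ₂ · sin²(Δλ/2) = 0.586483.
c = 2·atan2(√a, √(1−a)) = 1.74464 rad → d = 6371·c ≈ 11115.08 km.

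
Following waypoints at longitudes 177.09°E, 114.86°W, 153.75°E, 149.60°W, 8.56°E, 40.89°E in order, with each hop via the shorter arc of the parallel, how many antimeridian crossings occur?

3

Leg 1: +177.09° → -114.86°, shortest Δλ = 68.05° (east) — crosses 180°.
Leg 2: -114.86° → +153.75°, shortest Δλ = -91.39° (west) — crosses 180°.
Leg 3: +153.75° → -149.60°, shortest Δλ = 56.65° (east) — crosses 180°.
Leg 4: -149.60° → +8.56°, shortest Δλ = 158.16° (east) — does not cross 180°.
Leg 5: +8.56° → +40.89°, shortest Δλ = 32.33° (east) — does not cross 180°.
Total crossings: 3.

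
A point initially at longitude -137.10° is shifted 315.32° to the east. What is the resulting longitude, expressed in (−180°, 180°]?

+178.22°

Start at -137.10°; shift +315.32° → +178.22°.
+178.22° already lies in (−180°, 180°].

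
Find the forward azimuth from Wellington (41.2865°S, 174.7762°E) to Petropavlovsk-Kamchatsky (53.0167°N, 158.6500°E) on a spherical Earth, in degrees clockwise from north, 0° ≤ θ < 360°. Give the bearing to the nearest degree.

Δλ = 158.6500 − 174.7762 = -16.1262°.
θ = atan2( sin Δλ · cos φ₂ , cos φ₁ · sin φ₂ − sin φ₁ · cos φ₂ · cos Δλ )
  = atan2(-0.16709, 0.98156) = -9.661° → normalised to [0°, 360°): 350.339°.

350°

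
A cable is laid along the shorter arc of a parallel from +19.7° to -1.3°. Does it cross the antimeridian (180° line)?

Signed shortest Δλ = ((-1.3 − 19.7 + 180) mod 360) − 180 = -21.0°.
Going west by 21.0° from +19.7° reaches -1.3° without touching 180°.

No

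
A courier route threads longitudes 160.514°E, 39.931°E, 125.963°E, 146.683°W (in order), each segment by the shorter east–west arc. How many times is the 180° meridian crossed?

Leg 1: +160.514° → +39.931°, shortest Δλ = -120.583° (west) — does not cross 180°.
Leg 2: +39.931° → +125.963°, shortest Δλ = 86.032° (east) — does not cross 180°.
Leg 3: +125.963° → -146.683°, shortest Δλ = 87.354° (east) — crosses 180°.
Total crossings: 1.

1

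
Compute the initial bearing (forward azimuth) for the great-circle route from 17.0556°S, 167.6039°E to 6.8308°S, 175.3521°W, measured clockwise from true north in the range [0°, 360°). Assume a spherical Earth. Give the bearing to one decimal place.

60.5°

Δλ = -175.3521 − 167.6039 = -342.9560°; wrapped into (−180°, 180°]: 17.0440°.
θ = atan2( sin Δλ · cos φ₂ , cos φ₁ · sin φ₂ − sin φ₁ · cos φ₂ · cos Δλ )
  = atan2(0.29103, 0.16472) = 60.490° → normalised to [0°, 360°): 60.490°.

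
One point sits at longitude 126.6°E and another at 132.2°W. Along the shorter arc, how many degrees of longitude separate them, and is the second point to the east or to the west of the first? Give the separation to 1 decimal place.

Raw difference: -132.2 − 126.6 = -258.8°.
Normalise into (−180°, 180°]: -258.8° + 360° = 101.2°.
Positive ⇒ the second point lies to the east; separation 101.2°.

101.2° east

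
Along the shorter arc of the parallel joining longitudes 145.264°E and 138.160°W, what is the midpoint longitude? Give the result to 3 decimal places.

Signed shortest Δλ from +145.264° to -138.160° is +76.576°.
Midpoint longitude = +145.264° + (+76.576°)/2 = +145.264° + 38.288° = +183.552°.
Normalise into (−180°, 180°]: -176.448°.
(The naïve average (+145.264 + -138.160)/2 = 3.552° is on the wrong side of the globe.)

176.448°W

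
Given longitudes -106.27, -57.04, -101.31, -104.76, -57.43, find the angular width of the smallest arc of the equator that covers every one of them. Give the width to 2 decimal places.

49.23°

Sort the longitudes: -106.27°, -104.76°, -101.31°, -57.43°, -57.04°.
Eastward gaps between consecutive values (wrapping around): 1.51°, 3.45°, 43.88°, 0.39°, 310.77°.
Largest gap = 310.77° ⇒ minimal covering band is its complement: 360° − 310.77° = 49.23°.
Band runs from -106.27° eastward to -57.04°.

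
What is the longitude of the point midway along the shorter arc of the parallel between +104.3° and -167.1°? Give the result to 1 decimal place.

+148.6°

Signed shortest Δλ from +104.3° to -167.1° is +88.6°.
Midpoint longitude = +104.3° + (+88.6°)/2 = +104.3° + 44.3° = +148.6°.
(The naïve average (+104.3 + -167.1)/2 = -31.4° is on the wrong side of the globe.)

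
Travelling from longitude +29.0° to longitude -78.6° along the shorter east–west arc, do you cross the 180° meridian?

Signed shortest Δλ = ((-78.6 − 29.0 + 180) mod 360) − 180 = -107.6°.
Going west by 107.6° from +29.0° reaches -78.6° without touching 180°.

No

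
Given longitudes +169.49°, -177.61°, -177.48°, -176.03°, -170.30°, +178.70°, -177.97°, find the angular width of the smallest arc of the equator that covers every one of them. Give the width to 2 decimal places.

Sort the longitudes: -177.97°, -177.61°, -177.48°, -176.03°, -170.30°, +169.49°, +178.70°.
Eastward gaps between consecutive values (wrapping around): 0.36°, 0.13°, 1.45°, 5.73°, 339.79°, 9.21°, 3.33°.
Largest gap = 339.79° ⇒ minimal covering band is its complement: 360° − 339.79° = 20.21°.
Band runs from +169.49° eastward to -170.30°, crossing the antimeridian.

20.21°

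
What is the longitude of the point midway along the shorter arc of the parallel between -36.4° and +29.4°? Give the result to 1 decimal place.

Signed shortest Δλ from -36.4° to +29.4° is +65.8°.
Midpoint longitude = -36.4° + (+65.8°)/2 = -36.4° + 32.9° = -3.5°.

-3.5°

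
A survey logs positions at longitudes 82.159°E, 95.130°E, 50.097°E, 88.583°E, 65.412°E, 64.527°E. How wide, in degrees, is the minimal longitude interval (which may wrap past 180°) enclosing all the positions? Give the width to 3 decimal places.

45.033°

Sort the longitudes: +50.097°, +64.527°, +65.412°, +82.159°, +88.583°, +95.130°.
Eastward gaps between consecutive values (wrapping around): 14.430°, 0.885°, 16.747°, 6.424°, 6.547°, 314.967°.
Largest gap = 314.967° ⇒ minimal covering band is its complement: 360° − 314.967° = 45.033°.
Band runs from +50.097° eastward to +95.130°.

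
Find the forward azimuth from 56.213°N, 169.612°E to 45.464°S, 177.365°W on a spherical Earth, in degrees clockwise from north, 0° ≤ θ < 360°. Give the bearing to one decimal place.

Δλ = -177.365 − 169.612 = -346.977°; wrapped into (−180°, 180°]: 13.023°.
θ = atan2( sin Δλ · cos φ₂ , cos φ₁ · sin φ₂ − sin φ₁ · cos φ₂ · cos Δλ )
  = atan2(0.15805, -0.96431) = 170.692° → normalised to [0°, 360°): 170.692°.

170.7°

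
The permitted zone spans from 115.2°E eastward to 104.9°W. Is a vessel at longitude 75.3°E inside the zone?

Band width going east from +115.2° to -104.9°: ((-104.9 − 115.2) mod 360) = 139.9°.
Offset of +75.3° east of the west edge: ((75.3 − 115.2) mod 360) = 320.1°.
320.1° > 139.9° ⇒ outside.

No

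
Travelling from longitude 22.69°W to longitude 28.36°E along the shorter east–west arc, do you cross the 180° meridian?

Signed shortest Δλ = ((28.36 − -22.69 + 180) mod 360) − 180 = 51.05°.
Going east by 51.05° from -22.69° reaches +28.36° without touching 180°.

No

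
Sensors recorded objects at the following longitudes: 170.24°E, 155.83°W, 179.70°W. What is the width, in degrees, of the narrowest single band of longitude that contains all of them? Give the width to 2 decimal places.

Sort the longitudes: -179.70°, -155.83°, +170.24°.
Eastward gaps between consecutive values (wrapping around): 23.87°, 326.07°, 10.06°.
Largest gap = 326.07° ⇒ minimal covering band is its complement: 360° − 326.07° = 33.93°.
Band runs from +170.24° eastward to -155.83°, crossing the antimeridian.

33.93°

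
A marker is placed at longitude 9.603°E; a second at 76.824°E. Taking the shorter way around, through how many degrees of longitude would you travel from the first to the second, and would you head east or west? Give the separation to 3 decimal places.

67.221° east

Raw difference: 76.824 − 9.603 = 67.221°.
Normalise into (−180°, 180°]: 67.221° stays 67.221°.
Positive ⇒ the second point lies to the east; separation 67.221°.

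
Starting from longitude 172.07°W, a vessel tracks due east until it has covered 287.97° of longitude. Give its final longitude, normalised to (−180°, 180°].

Start at -172.07°; shift +287.97° → +115.90°.
+115.90° already lies in (−180°, 180°].

115.90°E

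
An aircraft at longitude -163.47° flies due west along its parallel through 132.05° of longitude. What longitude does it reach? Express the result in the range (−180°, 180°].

Start at -163.47°; shift −132.05° → -295.52°.
-295.52° lies outside (−180°, 180°]; add 360° → +64.48°.

+64.48°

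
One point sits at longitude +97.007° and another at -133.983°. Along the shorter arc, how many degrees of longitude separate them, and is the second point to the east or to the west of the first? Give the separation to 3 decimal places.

129.010° east

Raw difference: -133.983 − 97.007 = -230.99°.
Normalise into (−180°, 180°]: -230.99° + 360° = 129.01°.
Positive ⇒ the second point lies to the east; separation 129.010°.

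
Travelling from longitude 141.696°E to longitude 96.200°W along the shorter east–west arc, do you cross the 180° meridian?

Yes

Naïve |-96.200 − 141.696| = 237.896° > 180°, so the shorter arc goes the other way round — across 180°.
Signed shortest Δλ = ((-96.200 − 141.696 + 180) mod 360) − 180 = 122.104°.
Going east by 122.104° from +141.696° passes through 180° before reaching -96.200°.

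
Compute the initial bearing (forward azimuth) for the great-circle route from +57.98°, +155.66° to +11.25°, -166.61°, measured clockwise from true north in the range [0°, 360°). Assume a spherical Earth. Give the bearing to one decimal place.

Δλ = -166.61 − 155.66 = -322.27°; wrapped into (−180°, 180°]: 37.73°.
θ = atan2( sin Δλ · cos φ₂ , cos φ₁ · sin φ₂ − sin φ₁ · cos φ₂ · cos Δλ )
  = atan2(0.60018, -0.55425) = 132.722° → normalised to [0°, 360°): 132.722°.

132.7°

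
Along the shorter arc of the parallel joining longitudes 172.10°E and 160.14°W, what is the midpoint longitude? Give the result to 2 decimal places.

Signed shortest Δλ from +172.10° to -160.14° is +27.76°.
Midpoint longitude = +172.10° + (+27.76°)/2 = +172.10° + 13.88° = +185.98°.
Normalise into (−180°, 180°]: -174.02°.
(The naïve average (+172.10 + -160.14)/2 = 5.98° is on the wrong side of the globe.)

174.02°W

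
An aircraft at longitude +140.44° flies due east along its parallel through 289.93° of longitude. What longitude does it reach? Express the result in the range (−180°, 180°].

+70.37°

Start at +140.44°; shift +289.93° → +430.37°.
+430.37° lies outside (−180°, 180°]; subtract 360° → +70.37°.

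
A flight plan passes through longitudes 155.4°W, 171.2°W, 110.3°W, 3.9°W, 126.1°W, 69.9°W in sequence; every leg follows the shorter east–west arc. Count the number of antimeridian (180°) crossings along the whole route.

Leg 1: -155.4° → -171.2°, shortest Δλ = -15.8° (west) — does not cross 180°.
Leg 2: -171.2° → -110.3°, shortest Δλ = 60.9° (east) — does not cross 180°.
Leg 3: -110.3° → -3.9°, shortest Δλ = 106.4° (east) — does not cross 180°.
Leg 4: -3.9° → -126.1°, shortest Δλ = -122.2° (west) — does not cross 180°.
Leg 5: -126.1° → -69.9°, shortest Δλ = 56.2° (east) — does not cross 180°.
Total crossings: 0.

0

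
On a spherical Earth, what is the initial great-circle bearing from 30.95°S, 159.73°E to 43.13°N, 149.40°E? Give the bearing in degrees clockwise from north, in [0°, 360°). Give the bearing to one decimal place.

Δλ = 149.40 − 159.73 = -10.33°.
θ = atan2( sin Δλ · cos φ₂ , cos φ₁ · sin φ₂ − sin φ₁ · cos φ₂ · cos Δλ )
  = atan2(-0.13087, 0.95556) = -7.798° → normalised to [0°, 360°): 352.202°.

352.2°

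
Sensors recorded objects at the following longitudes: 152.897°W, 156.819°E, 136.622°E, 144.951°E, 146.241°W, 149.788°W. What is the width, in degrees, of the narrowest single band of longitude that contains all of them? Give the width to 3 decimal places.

Sort the longitudes: -152.897°, -149.788°, -146.241°, +136.622°, +144.951°, +156.819°.
Eastward gaps between consecutive values (wrapping around): 3.109°, 3.547°, 282.863°, 8.329°, 11.868°, 50.284°.
Largest gap = 282.863° ⇒ minimal covering band is its complement: 360° − 282.863° = 77.137°.
Band runs from +136.622° eastward to -146.241°, crossing the antimeridian.

77.137°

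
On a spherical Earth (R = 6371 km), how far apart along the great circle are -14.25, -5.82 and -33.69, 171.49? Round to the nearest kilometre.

14677 km

Δλ = 171.49 − -5.82 = 177.31°.
Δφ = -33.69 − -14.25 = -19.44°.
a = sin²(Δφ/2) + cos φ₁ · cos φ₂ · sin²(Δλ/2) = 0.834510.
c = 2·atan2(√a, √(1−a)) = 2.30369 rad → d = 6371·c ≈ 14676.78 km.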